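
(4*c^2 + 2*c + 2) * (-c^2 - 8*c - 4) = -4*c^4 - 34*c^3 - 34*c^2 - 24*c - 8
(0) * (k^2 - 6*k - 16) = 0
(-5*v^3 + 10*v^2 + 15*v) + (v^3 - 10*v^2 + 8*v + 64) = -4*v^3 + 23*v + 64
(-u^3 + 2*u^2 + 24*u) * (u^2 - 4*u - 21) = -u^5 + 6*u^4 + 37*u^3 - 138*u^2 - 504*u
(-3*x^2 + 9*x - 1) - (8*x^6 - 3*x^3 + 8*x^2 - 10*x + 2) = -8*x^6 + 3*x^3 - 11*x^2 + 19*x - 3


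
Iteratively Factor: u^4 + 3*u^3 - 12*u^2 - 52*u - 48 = (u + 3)*(u^3 - 12*u - 16) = (u + 2)*(u + 3)*(u^2 - 2*u - 8) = (u + 2)^2*(u + 3)*(u - 4)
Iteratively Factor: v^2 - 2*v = (v)*(v - 2)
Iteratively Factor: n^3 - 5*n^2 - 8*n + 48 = (n - 4)*(n^2 - n - 12) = (n - 4)*(n + 3)*(n - 4)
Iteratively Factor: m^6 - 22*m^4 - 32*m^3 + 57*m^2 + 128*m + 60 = (m + 2)*(m^5 - 2*m^4 - 18*m^3 + 4*m^2 + 49*m + 30) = (m + 2)*(m + 3)*(m^4 - 5*m^3 - 3*m^2 + 13*m + 10) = (m + 1)*(m + 2)*(m + 3)*(m^3 - 6*m^2 + 3*m + 10) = (m + 1)^2*(m + 2)*(m + 3)*(m^2 - 7*m + 10) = (m - 5)*(m + 1)^2*(m + 2)*(m + 3)*(m - 2)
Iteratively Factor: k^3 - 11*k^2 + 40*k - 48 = (k - 4)*(k^2 - 7*k + 12) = (k - 4)*(k - 3)*(k - 4)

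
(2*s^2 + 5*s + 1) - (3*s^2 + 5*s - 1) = 2 - s^2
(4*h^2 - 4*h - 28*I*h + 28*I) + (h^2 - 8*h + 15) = 5*h^2 - 12*h - 28*I*h + 15 + 28*I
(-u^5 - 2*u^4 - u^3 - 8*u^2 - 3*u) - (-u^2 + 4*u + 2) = -u^5 - 2*u^4 - u^3 - 7*u^2 - 7*u - 2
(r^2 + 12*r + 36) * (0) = 0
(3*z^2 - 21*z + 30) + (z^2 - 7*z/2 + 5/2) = 4*z^2 - 49*z/2 + 65/2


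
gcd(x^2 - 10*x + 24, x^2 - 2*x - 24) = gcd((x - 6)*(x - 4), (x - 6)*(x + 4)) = x - 6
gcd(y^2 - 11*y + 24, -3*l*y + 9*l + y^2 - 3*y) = y - 3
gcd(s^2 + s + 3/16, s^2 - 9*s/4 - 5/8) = s + 1/4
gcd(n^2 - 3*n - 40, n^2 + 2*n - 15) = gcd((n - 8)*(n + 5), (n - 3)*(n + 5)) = n + 5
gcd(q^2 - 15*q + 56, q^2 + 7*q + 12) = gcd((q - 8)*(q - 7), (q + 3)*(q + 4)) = 1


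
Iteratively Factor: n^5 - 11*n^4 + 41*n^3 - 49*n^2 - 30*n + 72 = (n - 3)*(n^4 - 8*n^3 + 17*n^2 + 2*n - 24) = (n - 3)*(n - 2)*(n^3 - 6*n^2 + 5*n + 12) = (n - 4)*(n - 3)*(n - 2)*(n^2 - 2*n - 3) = (n - 4)*(n - 3)*(n - 2)*(n + 1)*(n - 3)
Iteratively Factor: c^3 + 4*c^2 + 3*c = (c)*(c^2 + 4*c + 3) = c*(c + 3)*(c + 1)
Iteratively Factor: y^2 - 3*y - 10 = (y + 2)*(y - 5)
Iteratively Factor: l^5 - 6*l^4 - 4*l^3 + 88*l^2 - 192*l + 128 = (l + 4)*(l^4 - 10*l^3 + 36*l^2 - 56*l + 32) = (l - 2)*(l + 4)*(l^3 - 8*l^2 + 20*l - 16) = (l - 2)^2*(l + 4)*(l^2 - 6*l + 8) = (l - 2)^3*(l + 4)*(l - 4)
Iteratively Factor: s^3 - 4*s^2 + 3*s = (s)*(s^2 - 4*s + 3) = s*(s - 3)*(s - 1)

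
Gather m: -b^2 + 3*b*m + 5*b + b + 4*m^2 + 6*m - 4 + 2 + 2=-b^2 + 6*b + 4*m^2 + m*(3*b + 6)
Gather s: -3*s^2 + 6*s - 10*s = -3*s^2 - 4*s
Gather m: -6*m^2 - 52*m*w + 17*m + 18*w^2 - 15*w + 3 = -6*m^2 + m*(17 - 52*w) + 18*w^2 - 15*w + 3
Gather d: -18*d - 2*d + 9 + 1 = 10 - 20*d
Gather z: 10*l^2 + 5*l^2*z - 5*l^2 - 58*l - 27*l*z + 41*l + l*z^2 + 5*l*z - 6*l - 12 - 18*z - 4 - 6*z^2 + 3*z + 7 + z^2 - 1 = 5*l^2 - 23*l + z^2*(l - 5) + z*(5*l^2 - 22*l - 15) - 10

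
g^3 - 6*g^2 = g^2*(g - 6)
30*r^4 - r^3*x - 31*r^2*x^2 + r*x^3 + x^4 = (-5*r + x)*(-r + x)*(r + x)*(6*r + x)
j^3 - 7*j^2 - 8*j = j*(j - 8)*(j + 1)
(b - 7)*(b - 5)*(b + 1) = b^3 - 11*b^2 + 23*b + 35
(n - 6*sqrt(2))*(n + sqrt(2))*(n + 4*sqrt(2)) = n^3 - sqrt(2)*n^2 - 52*n - 48*sqrt(2)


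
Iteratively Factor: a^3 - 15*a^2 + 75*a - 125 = (a - 5)*(a^2 - 10*a + 25) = (a - 5)^2*(a - 5)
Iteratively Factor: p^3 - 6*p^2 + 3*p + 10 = (p - 5)*(p^2 - p - 2) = (p - 5)*(p + 1)*(p - 2)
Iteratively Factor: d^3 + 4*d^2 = (d)*(d^2 + 4*d) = d^2*(d + 4)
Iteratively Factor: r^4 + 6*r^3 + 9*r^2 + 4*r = (r + 1)*(r^3 + 5*r^2 + 4*r) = (r + 1)*(r + 4)*(r^2 + r) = r*(r + 1)*(r + 4)*(r + 1)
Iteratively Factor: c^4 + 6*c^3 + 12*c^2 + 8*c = (c + 2)*(c^3 + 4*c^2 + 4*c) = (c + 2)^2*(c^2 + 2*c) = (c + 2)^3*(c)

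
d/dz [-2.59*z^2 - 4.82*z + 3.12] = -5.18*z - 4.82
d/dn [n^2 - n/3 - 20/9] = 2*n - 1/3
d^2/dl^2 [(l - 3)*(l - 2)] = 2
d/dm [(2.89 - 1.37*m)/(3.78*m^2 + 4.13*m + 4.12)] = (5.1786*m^2 - 21.8484*m - 17.5801)/(14.2884*m^4 + 31.2228*m^3 + 48.2041*m^2 + 34.0312*m + 16.9744)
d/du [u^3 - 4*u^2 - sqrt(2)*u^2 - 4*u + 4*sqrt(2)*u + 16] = 3*u^2 - 8*u - 2*sqrt(2)*u - 4 + 4*sqrt(2)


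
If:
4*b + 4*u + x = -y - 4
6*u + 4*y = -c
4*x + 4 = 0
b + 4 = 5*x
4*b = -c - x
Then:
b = -9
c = 37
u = 169/10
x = -1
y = -173/5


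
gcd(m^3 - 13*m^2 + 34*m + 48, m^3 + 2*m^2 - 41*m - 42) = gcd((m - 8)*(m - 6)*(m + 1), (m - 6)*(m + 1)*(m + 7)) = m^2 - 5*m - 6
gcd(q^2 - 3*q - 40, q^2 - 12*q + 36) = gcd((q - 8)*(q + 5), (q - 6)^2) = 1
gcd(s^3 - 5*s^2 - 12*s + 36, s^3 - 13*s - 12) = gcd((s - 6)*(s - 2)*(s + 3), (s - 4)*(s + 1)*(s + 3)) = s + 3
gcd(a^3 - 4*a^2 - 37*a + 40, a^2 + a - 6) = 1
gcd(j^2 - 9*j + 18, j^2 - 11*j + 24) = j - 3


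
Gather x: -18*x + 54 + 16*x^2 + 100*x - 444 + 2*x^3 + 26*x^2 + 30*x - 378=2*x^3 + 42*x^2 + 112*x - 768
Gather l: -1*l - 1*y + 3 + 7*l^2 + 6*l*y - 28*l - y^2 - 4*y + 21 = 7*l^2 + l*(6*y - 29) - y^2 - 5*y + 24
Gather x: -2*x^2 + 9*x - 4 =-2*x^2 + 9*x - 4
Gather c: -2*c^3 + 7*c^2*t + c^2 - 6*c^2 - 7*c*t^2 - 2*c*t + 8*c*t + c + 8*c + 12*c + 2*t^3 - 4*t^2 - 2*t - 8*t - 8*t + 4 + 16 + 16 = -2*c^3 + c^2*(7*t - 5) + c*(-7*t^2 + 6*t + 21) + 2*t^3 - 4*t^2 - 18*t + 36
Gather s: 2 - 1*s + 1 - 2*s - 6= -3*s - 3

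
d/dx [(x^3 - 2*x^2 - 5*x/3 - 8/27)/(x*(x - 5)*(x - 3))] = 2*(-81*x^4 + 450*x^3 - 573*x^2 - 64*x + 60)/(27*x^2*(x^4 - 16*x^3 + 94*x^2 - 240*x + 225))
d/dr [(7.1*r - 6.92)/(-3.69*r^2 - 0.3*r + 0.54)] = (26.199*r^2 - 51.0696*r + 1.758)/(13.6161*r^4 + 2.214*r^3 - 3.8952*r^2 - 0.324*r + 0.2916)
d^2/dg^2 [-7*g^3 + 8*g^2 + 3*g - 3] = 16 - 42*g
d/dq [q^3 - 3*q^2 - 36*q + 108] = 3*q^2 - 6*q - 36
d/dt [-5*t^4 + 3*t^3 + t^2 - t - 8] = -20*t^3 + 9*t^2 + 2*t - 1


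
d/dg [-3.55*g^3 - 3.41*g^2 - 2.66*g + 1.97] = -10.65*g^2 - 6.82*g - 2.66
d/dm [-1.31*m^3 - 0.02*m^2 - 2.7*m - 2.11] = -3.93*m^2 - 0.04*m - 2.7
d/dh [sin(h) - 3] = cos(h)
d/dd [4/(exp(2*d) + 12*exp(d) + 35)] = 8*(-exp(d) - 6)*exp(d)/(exp(2*d) + 12*exp(d) + 35)^2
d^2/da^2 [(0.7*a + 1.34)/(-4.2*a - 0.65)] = (3.5527136788005e-15*a - 43.4532)/(4.2*a + 0.65)^3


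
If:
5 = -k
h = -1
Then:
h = -1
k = -5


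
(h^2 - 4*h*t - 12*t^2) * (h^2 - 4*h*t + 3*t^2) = h^4 - 8*h^3*t + 7*h^2*t^2 + 36*h*t^3 - 36*t^4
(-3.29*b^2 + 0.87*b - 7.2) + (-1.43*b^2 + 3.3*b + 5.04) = -4.72*b^2 + 4.17*b - 2.16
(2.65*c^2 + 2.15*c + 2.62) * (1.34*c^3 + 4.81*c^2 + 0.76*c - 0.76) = 3.551*c^5 + 15.6275*c^4 + 15.8663*c^3 + 12.2222*c^2 + 0.3572*c - 1.9912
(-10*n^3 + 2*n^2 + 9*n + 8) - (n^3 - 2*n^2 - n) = -11*n^3 + 4*n^2 + 10*n + 8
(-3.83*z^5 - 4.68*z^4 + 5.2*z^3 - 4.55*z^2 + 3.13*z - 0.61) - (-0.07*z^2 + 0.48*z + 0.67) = -3.83*z^5 - 4.68*z^4 + 5.2*z^3 - 4.48*z^2 + 2.65*z - 1.28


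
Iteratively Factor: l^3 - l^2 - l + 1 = (l - 1)*(l^2 - 1) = (l - 1)^2*(l + 1)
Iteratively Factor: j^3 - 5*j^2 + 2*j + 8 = (j - 4)*(j^2 - j - 2) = (j - 4)*(j - 2)*(j + 1)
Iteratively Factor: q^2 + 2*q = (q)*(q + 2)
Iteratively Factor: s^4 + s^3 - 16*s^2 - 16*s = (s)*(s^3 + s^2 - 16*s - 16) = s*(s - 4)*(s^2 + 5*s + 4) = s*(s - 4)*(s + 4)*(s + 1)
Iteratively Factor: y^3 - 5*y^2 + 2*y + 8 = (y + 1)*(y^2 - 6*y + 8) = (y - 2)*(y + 1)*(y - 4)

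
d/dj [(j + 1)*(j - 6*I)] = 2*j + 1 - 6*I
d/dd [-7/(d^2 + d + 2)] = 7*(2*d + 1)/(d^2 + d + 2)^2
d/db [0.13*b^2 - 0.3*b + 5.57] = 0.26*b - 0.3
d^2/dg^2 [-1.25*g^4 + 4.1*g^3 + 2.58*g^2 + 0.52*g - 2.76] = -15.0*g^2 + 24.6*g + 5.16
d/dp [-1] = 0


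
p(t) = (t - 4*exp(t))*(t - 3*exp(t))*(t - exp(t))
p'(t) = (1 - 4*exp(t))*(t - 3*exp(t))*(t - exp(t)) + (1 - 3*exp(t))*(t - 4*exp(t))*(t - exp(t)) + (1 - exp(t))*(t - 4*exp(t))*(t - 3*exp(t)) = -8*t^2*exp(t) + 3*t^2 + 38*t*exp(2*t) - 16*t*exp(t) - 36*exp(3*t) + 19*exp(2*t)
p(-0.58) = -7.26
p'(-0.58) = -2.57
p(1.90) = -2158.93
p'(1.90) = -7067.99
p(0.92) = -95.75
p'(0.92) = -280.42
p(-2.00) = -13.06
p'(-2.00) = 10.87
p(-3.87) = -60.49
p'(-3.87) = 43.67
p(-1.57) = -9.37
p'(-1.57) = 6.43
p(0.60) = -39.78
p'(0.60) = -100.67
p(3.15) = -121726.52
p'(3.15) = -384960.61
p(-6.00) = -216.71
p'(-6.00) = 107.52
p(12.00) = -51728739233028530.13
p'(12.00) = -155191753581877360.19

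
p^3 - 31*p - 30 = (p - 6)*(p + 1)*(p + 5)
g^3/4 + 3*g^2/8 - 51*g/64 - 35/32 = (g/4 + 1/2)*(g - 7/4)*(g + 5/4)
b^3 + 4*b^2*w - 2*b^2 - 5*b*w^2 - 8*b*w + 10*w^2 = (b - 2)*(b - w)*(b + 5*w)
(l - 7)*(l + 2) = l^2 - 5*l - 14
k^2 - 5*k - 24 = (k - 8)*(k + 3)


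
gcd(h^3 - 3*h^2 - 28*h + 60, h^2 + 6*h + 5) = h + 5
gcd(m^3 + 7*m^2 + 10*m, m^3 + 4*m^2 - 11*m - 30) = m^2 + 7*m + 10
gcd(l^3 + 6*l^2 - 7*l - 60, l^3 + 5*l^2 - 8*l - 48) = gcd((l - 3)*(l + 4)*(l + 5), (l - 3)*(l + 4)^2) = l^2 + l - 12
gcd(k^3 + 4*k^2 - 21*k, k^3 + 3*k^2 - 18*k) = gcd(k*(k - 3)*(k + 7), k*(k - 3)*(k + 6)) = k^2 - 3*k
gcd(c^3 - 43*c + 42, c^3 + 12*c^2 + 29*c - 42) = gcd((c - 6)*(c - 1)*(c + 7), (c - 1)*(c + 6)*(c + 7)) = c^2 + 6*c - 7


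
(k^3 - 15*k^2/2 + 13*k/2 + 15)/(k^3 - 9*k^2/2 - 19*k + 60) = (k + 1)/(k + 4)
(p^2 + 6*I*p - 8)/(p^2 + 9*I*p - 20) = (p + 2*I)/(p + 5*I)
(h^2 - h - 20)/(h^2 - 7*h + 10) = (h + 4)/(h - 2)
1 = 1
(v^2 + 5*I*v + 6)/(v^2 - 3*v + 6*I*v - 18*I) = (v - I)/(v - 3)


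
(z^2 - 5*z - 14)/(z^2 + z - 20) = (z^2 - 5*z - 14)/(z^2 + z - 20)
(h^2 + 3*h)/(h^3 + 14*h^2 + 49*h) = (h + 3)/(h^2 + 14*h + 49)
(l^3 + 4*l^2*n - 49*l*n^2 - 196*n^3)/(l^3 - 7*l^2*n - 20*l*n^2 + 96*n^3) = (l^2 - 49*n^2)/(l^2 - 11*l*n + 24*n^2)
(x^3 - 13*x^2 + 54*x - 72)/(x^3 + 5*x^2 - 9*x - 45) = (x^2 - 10*x + 24)/(x^2 + 8*x + 15)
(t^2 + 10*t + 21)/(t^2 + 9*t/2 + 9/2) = 2*(t + 7)/(2*t + 3)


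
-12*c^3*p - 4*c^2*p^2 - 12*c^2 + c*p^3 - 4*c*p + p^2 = (-6*c + p)*(2*c + p)*(c*p + 1)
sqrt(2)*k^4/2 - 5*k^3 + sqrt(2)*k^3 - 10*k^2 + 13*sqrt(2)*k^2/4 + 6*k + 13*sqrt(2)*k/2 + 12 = (k + 2)*(k - 4*sqrt(2))*(k - 3*sqrt(2)/2)*(sqrt(2)*k/2 + 1/2)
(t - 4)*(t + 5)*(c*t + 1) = c*t^3 + c*t^2 - 20*c*t + t^2 + t - 20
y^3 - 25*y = y*(y - 5)*(y + 5)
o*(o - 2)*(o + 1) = o^3 - o^2 - 2*o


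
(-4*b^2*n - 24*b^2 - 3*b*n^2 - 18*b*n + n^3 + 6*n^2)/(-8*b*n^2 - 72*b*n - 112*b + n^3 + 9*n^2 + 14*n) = (4*b^2*n + 24*b^2 + 3*b*n^2 + 18*b*n - n^3 - 6*n^2)/(8*b*n^2 + 72*b*n + 112*b - n^3 - 9*n^2 - 14*n)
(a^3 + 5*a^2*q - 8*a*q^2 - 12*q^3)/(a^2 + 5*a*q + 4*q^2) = (a^2 + 4*a*q - 12*q^2)/(a + 4*q)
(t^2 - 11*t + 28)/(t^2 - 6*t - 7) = (t - 4)/(t + 1)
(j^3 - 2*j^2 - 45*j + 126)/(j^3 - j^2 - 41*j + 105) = (j - 6)/(j - 5)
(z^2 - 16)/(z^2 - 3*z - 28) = (z - 4)/(z - 7)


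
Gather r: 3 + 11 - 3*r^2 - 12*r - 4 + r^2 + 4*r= -2*r^2 - 8*r + 10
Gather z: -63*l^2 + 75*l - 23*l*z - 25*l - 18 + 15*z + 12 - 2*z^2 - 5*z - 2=-63*l^2 + 50*l - 2*z^2 + z*(10 - 23*l) - 8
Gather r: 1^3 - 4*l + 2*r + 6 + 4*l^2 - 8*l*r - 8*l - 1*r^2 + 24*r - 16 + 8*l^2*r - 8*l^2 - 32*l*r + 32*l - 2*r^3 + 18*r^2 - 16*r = -4*l^2 + 20*l - 2*r^3 + 17*r^2 + r*(8*l^2 - 40*l + 10) - 9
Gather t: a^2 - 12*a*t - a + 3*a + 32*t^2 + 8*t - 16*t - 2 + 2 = a^2 + 2*a + 32*t^2 + t*(-12*a - 8)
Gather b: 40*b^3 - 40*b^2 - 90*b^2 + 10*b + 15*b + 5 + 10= 40*b^3 - 130*b^2 + 25*b + 15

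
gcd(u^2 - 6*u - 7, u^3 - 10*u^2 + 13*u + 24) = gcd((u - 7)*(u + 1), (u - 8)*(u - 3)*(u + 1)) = u + 1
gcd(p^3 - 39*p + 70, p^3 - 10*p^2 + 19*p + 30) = p - 5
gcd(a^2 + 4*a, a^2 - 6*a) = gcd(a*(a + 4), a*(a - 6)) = a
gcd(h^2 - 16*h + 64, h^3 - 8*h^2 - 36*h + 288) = h - 8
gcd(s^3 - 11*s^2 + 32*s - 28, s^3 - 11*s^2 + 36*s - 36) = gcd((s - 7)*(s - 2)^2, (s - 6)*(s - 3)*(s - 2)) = s - 2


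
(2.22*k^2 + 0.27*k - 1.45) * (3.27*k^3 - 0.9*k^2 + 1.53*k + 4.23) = 7.2594*k^5 - 1.1151*k^4 - 1.5879*k^3 + 11.1087*k^2 - 1.0764*k - 6.1335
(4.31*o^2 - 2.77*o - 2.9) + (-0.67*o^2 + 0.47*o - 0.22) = 3.64*o^2 - 2.3*o - 3.12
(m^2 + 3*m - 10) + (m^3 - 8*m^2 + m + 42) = m^3 - 7*m^2 + 4*m + 32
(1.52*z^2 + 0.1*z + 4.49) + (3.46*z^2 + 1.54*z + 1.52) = 4.98*z^2 + 1.64*z + 6.01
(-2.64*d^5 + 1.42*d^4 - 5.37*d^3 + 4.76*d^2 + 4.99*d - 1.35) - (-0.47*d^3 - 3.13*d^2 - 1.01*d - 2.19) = -2.64*d^5 + 1.42*d^4 - 4.9*d^3 + 7.89*d^2 + 6.0*d + 0.84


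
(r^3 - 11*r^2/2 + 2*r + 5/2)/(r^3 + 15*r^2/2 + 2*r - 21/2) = (2*r^2 - 9*r - 5)/(2*r^2 + 17*r + 21)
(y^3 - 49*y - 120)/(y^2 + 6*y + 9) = (y^2 - 3*y - 40)/(y + 3)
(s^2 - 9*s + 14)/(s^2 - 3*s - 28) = (s - 2)/(s + 4)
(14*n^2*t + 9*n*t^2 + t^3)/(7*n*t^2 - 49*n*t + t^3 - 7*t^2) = (2*n + t)/(t - 7)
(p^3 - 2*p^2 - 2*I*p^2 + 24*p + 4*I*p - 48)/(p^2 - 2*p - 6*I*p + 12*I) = p + 4*I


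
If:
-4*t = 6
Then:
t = -3/2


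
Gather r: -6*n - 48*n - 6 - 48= -54*n - 54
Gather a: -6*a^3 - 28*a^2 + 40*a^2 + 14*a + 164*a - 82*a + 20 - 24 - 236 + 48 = -6*a^3 + 12*a^2 + 96*a - 192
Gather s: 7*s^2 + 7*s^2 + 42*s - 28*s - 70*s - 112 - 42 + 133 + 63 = 14*s^2 - 56*s + 42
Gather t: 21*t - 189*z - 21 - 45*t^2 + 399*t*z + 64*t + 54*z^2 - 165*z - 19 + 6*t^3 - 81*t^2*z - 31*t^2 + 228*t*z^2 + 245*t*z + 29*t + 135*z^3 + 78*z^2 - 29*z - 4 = 6*t^3 + t^2*(-81*z - 76) + t*(228*z^2 + 644*z + 114) + 135*z^3 + 132*z^2 - 383*z - 44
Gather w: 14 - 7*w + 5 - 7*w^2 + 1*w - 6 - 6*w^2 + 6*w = 13 - 13*w^2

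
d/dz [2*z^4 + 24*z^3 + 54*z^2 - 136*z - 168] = 8*z^3 + 72*z^2 + 108*z - 136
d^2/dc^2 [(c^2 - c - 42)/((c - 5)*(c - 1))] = 2*(5*c^3 - 141*c^2 + 771*c - 1307)/(c^6 - 18*c^5 + 123*c^4 - 396*c^3 + 615*c^2 - 450*c + 125)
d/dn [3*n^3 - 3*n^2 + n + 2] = 9*n^2 - 6*n + 1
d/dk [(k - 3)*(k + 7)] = 2*k + 4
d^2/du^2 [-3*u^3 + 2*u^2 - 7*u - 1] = 4 - 18*u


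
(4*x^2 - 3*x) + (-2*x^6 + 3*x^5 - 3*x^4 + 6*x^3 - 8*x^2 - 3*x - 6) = -2*x^6 + 3*x^5 - 3*x^4 + 6*x^3 - 4*x^2 - 6*x - 6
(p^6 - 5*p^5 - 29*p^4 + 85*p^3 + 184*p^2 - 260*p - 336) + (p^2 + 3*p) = p^6 - 5*p^5 - 29*p^4 + 85*p^3 + 185*p^2 - 257*p - 336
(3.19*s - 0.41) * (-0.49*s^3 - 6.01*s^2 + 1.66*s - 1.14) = -1.5631*s^4 - 18.971*s^3 + 7.7595*s^2 - 4.3172*s + 0.4674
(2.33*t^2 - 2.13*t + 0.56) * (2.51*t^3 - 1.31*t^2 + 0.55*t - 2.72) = 5.8483*t^5 - 8.3986*t^4 + 5.4774*t^3 - 8.2427*t^2 + 6.1016*t - 1.5232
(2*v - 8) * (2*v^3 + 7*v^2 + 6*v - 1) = 4*v^4 - 2*v^3 - 44*v^2 - 50*v + 8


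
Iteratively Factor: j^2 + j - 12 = (j - 3)*(j + 4)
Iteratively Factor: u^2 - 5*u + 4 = (u - 1)*(u - 4)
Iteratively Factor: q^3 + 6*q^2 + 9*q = (q)*(q^2 + 6*q + 9) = q*(q + 3)*(q + 3)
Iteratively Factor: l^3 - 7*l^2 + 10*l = (l - 5)*(l^2 - 2*l) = (l - 5)*(l - 2)*(l)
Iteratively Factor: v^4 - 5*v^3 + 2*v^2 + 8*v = (v - 4)*(v^3 - v^2 - 2*v) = v*(v - 4)*(v^2 - v - 2) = v*(v - 4)*(v - 2)*(v + 1)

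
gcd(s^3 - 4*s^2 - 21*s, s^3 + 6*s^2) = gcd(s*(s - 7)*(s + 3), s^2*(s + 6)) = s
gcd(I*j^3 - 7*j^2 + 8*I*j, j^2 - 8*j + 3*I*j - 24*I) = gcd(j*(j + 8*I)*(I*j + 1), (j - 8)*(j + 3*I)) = 1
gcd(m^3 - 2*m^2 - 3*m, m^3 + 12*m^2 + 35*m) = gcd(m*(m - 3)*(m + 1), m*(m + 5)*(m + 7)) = m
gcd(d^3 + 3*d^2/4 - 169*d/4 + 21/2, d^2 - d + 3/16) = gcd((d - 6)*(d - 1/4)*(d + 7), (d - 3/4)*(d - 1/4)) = d - 1/4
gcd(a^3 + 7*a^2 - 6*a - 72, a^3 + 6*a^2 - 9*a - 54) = a^2 + 3*a - 18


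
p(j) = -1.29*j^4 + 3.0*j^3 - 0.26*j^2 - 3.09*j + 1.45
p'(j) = -5.16*j^3 + 9.0*j^2 - 0.52*j - 3.09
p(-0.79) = 1.75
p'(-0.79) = 5.48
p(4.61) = -307.03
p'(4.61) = -319.75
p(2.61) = -14.91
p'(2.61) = -34.88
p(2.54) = -12.61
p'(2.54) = -30.90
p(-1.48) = -10.46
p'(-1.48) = 34.12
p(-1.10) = -1.35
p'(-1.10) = 15.24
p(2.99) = -33.02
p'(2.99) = -62.12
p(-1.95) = -34.41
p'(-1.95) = 70.41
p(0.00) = 1.45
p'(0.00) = -3.09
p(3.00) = -33.65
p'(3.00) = -62.97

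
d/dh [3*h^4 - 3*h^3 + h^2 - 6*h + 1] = 12*h^3 - 9*h^2 + 2*h - 6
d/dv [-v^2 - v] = -2*v - 1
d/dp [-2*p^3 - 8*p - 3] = -6*p^2 - 8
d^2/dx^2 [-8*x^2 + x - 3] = -16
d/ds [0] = 0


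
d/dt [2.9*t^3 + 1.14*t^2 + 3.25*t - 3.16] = 8.7*t^2 + 2.28*t + 3.25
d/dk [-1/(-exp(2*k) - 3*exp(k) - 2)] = (-2*exp(k) - 3)*exp(k)/(exp(2*k) + 3*exp(k) + 2)^2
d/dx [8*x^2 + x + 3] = 16*x + 1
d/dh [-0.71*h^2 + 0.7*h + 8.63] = 0.7 - 1.42*h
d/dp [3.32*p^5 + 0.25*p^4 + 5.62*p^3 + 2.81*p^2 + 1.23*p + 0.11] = 16.6*p^4 + 1.0*p^3 + 16.86*p^2 + 5.62*p + 1.23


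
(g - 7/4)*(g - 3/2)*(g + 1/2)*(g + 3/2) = g^4 - 5*g^3/4 - 25*g^2/8 + 45*g/16 + 63/32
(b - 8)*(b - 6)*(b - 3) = b^3 - 17*b^2 + 90*b - 144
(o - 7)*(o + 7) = o^2 - 49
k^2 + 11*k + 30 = (k + 5)*(k + 6)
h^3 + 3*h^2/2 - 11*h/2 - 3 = (h - 2)*(h + 1/2)*(h + 3)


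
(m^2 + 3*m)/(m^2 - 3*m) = (m + 3)/(m - 3)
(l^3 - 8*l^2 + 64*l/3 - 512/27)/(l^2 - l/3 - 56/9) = (9*l^2 - 48*l + 64)/(3*(3*l + 7))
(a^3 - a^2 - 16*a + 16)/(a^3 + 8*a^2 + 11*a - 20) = (a - 4)/(a + 5)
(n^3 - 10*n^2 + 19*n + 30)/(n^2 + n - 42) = (n^2 - 4*n - 5)/(n + 7)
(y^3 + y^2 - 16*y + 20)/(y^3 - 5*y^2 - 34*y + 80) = (y - 2)/(y - 8)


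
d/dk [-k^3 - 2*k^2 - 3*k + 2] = -3*k^2 - 4*k - 3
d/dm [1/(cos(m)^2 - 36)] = 2*sin(m)*cos(m)/(cos(m)^2 - 36)^2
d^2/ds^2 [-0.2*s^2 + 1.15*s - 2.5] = -0.400000000000000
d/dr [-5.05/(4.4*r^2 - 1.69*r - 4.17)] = (44.44*r - 8.5345)/(-4.4*r^2 + 1.69*r + 4.17)^2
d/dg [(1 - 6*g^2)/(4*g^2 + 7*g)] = (-42*g^2 - 8*g - 7)/(g^2*(16*g^2 + 56*g + 49))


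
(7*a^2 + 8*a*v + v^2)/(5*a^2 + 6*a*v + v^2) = (7*a + v)/(5*a + v)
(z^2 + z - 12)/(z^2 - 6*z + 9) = (z + 4)/(z - 3)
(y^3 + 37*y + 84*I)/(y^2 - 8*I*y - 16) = (y^3 + 37*y + 84*I)/(y^2 - 8*I*y - 16)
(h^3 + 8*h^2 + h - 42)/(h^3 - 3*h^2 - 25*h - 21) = (h^2 + 5*h - 14)/(h^2 - 6*h - 7)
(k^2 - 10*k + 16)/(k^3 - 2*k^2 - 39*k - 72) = (k - 2)/(k^2 + 6*k + 9)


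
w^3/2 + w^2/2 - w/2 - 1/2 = (w/2 + 1/2)*(w - 1)*(w + 1)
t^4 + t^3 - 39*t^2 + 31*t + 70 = (t - 5)*(t - 2)*(t + 1)*(t + 7)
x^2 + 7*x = x*(x + 7)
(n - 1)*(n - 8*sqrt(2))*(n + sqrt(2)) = n^3 - 7*sqrt(2)*n^2 - n^2 - 16*n + 7*sqrt(2)*n + 16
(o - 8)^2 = o^2 - 16*o + 64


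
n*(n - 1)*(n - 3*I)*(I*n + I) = I*n^4 + 3*n^3 - I*n^2 - 3*n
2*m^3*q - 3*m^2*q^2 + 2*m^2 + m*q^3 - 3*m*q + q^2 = (-2*m + q)*(-m + q)*(m*q + 1)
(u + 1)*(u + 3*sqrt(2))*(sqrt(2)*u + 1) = sqrt(2)*u^3 + sqrt(2)*u^2 + 7*u^2 + 3*sqrt(2)*u + 7*u + 3*sqrt(2)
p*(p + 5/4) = p^2 + 5*p/4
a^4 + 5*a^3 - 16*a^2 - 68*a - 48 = (a - 4)*(a + 1)*(a + 2)*(a + 6)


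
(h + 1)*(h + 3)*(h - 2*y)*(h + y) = h^4 - h^3*y + 4*h^3 - 2*h^2*y^2 - 4*h^2*y + 3*h^2 - 8*h*y^2 - 3*h*y - 6*y^2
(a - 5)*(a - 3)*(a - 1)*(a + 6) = a^4 - 3*a^3 - 31*a^2 + 123*a - 90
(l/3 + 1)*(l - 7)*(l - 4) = l^3/3 - 8*l^2/3 - 5*l/3 + 28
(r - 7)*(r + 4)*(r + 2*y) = r^3 + 2*r^2*y - 3*r^2 - 6*r*y - 28*r - 56*y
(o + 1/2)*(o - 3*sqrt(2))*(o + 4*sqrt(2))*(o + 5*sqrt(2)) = o^4 + o^3/2 + 6*sqrt(2)*o^3 - 14*o^2 + 3*sqrt(2)*o^2 - 120*sqrt(2)*o - 7*o - 60*sqrt(2)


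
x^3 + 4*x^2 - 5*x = x*(x - 1)*(x + 5)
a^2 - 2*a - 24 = (a - 6)*(a + 4)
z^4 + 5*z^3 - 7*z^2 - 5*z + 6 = (z - 1)^2*(z + 1)*(z + 6)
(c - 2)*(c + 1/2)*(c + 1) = c^3 - c^2/2 - 5*c/2 - 1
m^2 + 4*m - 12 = (m - 2)*(m + 6)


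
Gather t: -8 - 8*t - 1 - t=-9*t - 9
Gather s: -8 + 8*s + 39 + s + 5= 9*s + 36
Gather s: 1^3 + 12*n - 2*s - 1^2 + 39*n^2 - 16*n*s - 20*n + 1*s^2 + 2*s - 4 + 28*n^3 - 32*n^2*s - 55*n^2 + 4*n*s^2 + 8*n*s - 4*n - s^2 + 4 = 28*n^3 - 16*n^2 + 4*n*s^2 - 12*n + s*(-32*n^2 - 8*n)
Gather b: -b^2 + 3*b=-b^2 + 3*b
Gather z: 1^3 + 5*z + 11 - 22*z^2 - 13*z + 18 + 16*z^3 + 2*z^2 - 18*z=16*z^3 - 20*z^2 - 26*z + 30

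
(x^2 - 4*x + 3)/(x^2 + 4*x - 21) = (x - 1)/(x + 7)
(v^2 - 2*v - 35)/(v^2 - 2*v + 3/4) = 4*(v^2 - 2*v - 35)/(4*v^2 - 8*v + 3)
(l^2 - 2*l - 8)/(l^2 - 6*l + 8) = (l + 2)/(l - 2)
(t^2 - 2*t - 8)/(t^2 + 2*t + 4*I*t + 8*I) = (t - 4)/(t + 4*I)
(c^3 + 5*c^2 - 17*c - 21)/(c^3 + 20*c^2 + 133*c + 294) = (c^2 - 2*c - 3)/(c^2 + 13*c + 42)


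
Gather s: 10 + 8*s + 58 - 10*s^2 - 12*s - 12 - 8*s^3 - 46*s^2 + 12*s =-8*s^3 - 56*s^2 + 8*s + 56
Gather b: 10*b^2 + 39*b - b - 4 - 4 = 10*b^2 + 38*b - 8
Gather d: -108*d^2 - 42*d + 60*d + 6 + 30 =-108*d^2 + 18*d + 36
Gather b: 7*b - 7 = 7*b - 7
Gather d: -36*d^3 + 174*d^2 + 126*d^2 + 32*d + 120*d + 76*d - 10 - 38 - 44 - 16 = -36*d^3 + 300*d^2 + 228*d - 108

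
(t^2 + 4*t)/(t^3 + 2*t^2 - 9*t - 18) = t*(t + 4)/(t^3 + 2*t^2 - 9*t - 18)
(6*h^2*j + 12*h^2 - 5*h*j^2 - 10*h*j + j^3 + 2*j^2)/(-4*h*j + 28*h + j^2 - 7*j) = (-6*h^2*j - 12*h^2 + 5*h*j^2 + 10*h*j - j^3 - 2*j^2)/(4*h*j - 28*h - j^2 + 7*j)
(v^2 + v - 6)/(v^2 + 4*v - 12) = (v + 3)/(v + 6)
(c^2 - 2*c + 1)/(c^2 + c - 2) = (c - 1)/(c + 2)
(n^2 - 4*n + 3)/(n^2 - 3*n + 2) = (n - 3)/(n - 2)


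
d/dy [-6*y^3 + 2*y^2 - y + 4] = -18*y^2 + 4*y - 1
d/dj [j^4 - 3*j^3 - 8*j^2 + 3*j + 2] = 4*j^3 - 9*j^2 - 16*j + 3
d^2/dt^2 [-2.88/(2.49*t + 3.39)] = -35.712576/(2.49*t + 3.39)^3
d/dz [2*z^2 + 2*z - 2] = 4*z + 2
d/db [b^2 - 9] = 2*b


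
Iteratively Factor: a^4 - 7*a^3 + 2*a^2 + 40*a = (a)*(a^3 - 7*a^2 + 2*a + 40) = a*(a + 2)*(a^2 - 9*a + 20) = a*(a - 4)*(a + 2)*(a - 5)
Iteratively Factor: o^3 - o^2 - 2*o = (o - 2)*(o^2 + o) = (o - 2)*(o + 1)*(o)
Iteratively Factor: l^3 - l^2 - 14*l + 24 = (l - 3)*(l^2 + 2*l - 8) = (l - 3)*(l + 4)*(l - 2)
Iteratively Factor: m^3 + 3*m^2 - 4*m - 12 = (m + 3)*(m^2 - 4) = (m - 2)*(m + 3)*(m + 2)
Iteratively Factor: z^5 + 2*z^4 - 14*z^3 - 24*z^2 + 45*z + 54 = (z + 3)*(z^4 - z^3 - 11*z^2 + 9*z + 18) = (z + 3)^2*(z^3 - 4*z^2 + z + 6) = (z + 1)*(z + 3)^2*(z^2 - 5*z + 6) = (z - 2)*(z + 1)*(z + 3)^2*(z - 3)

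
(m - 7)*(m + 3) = m^2 - 4*m - 21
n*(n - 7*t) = n^2 - 7*n*t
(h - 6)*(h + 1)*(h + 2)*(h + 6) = h^4 + 3*h^3 - 34*h^2 - 108*h - 72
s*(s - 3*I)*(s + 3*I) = s^3 + 9*s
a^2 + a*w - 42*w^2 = (a - 6*w)*(a + 7*w)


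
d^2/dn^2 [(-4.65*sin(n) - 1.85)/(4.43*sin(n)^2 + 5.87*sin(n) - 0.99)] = (91.2557849999999*sin(n)^5 + 24.3051949999999*sin(n)^4 + 84.1722150000002*sin(n)^3 - 94.6143999999997*sin(n)^2 - 395.69817*sin(n) - 197.76271)/(4.43*sin(n)^2 + 5.87*sin(n) - 0.99)^3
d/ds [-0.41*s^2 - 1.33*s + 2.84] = -0.82*s - 1.33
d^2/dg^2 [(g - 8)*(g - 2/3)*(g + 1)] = 6*g - 46/3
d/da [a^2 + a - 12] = 2*a + 1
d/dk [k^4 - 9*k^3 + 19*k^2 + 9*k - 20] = 4*k^3 - 27*k^2 + 38*k + 9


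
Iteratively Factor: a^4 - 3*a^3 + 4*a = (a)*(a^3 - 3*a^2 + 4) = a*(a + 1)*(a^2 - 4*a + 4) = a*(a - 2)*(a + 1)*(a - 2)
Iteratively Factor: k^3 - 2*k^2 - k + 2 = (k - 1)*(k^2 - k - 2) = (k - 2)*(k - 1)*(k + 1)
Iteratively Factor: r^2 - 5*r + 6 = (r - 3)*(r - 2)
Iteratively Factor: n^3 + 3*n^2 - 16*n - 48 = (n + 4)*(n^2 - n - 12) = (n + 3)*(n + 4)*(n - 4)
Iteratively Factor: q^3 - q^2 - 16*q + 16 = (q + 4)*(q^2 - 5*q + 4) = (q - 4)*(q + 4)*(q - 1)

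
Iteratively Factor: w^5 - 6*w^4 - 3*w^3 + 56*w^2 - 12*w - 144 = (w + 2)*(w^4 - 8*w^3 + 13*w^2 + 30*w - 72) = (w + 2)^2*(w^3 - 10*w^2 + 33*w - 36) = (w - 3)*(w + 2)^2*(w^2 - 7*w + 12) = (w - 4)*(w - 3)*(w + 2)^2*(w - 3)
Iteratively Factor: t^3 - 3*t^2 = (t)*(t^2 - 3*t) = t*(t - 3)*(t)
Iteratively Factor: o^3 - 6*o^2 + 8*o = (o - 2)*(o^2 - 4*o) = o*(o - 2)*(o - 4)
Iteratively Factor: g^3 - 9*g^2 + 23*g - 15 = (g - 3)*(g^2 - 6*g + 5) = (g - 5)*(g - 3)*(g - 1)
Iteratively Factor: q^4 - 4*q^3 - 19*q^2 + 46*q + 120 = (q + 3)*(q^3 - 7*q^2 + 2*q + 40) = (q - 4)*(q + 3)*(q^2 - 3*q - 10) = (q - 5)*(q - 4)*(q + 3)*(q + 2)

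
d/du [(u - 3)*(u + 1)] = 2*u - 2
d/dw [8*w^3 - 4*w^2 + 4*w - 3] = 24*w^2 - 8*w + 4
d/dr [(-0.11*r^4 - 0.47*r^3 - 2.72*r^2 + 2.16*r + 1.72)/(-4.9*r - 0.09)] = (1.617*r^4 + 4.6456*r^3 + 13.4549*r^2 + 0.489599999999999*r + 8.2336)/(24.01*r^2 + 0.882*r + 0.0081)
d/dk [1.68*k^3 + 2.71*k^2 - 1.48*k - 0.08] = 5.04*k^2 + 5.42*k - 1.48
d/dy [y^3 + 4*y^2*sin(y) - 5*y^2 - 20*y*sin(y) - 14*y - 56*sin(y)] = 4*y^2*cos(y) + 3*y^2 + 8*y*sin(y) - 20*y*cos(y) - 10*y - 20*sin(y) - 56*cos(y) - 14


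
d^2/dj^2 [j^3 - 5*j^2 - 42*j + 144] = 6*j - 10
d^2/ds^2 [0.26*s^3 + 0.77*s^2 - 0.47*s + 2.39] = 1.56*s + 1.54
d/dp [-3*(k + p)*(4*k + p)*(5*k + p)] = -87*k^2 - 60*k*p - 9*p^2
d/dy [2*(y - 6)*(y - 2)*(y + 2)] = 6*y^2 - 24*y - 8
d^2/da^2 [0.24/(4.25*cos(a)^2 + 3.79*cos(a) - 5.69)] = (-17.34*(1 - cos(a)^2)^2 - 11.5974*cos(a)^3 - 35.332584*cos(a)^2 + 18.019176*cos(a) + 35.842368)/(4.25*cos(a)^2 + 3.79*cos(a) - 5.69)^3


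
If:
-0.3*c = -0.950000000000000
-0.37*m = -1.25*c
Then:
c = 3.17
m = 10.70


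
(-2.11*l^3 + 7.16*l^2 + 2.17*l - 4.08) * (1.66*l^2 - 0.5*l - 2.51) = -3.5026*l^5 + 12.9406*l^4 + 5.3183*l^3 - 25.8294*l^2 - 3.4067*l + 10.2408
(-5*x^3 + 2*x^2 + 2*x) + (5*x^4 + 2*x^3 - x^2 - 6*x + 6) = 5*x^4 - 3*x^3 + x^2 - 4*x + 6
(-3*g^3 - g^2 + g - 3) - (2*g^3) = -5*g^3 - g^2 + g - 3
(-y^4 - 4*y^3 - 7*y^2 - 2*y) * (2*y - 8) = -2*y^5 + 18*y^3 + 52*y^2 + 16*y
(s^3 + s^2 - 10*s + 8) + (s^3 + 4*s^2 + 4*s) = 2*s^3 + 5*s^2 - 6*s + 8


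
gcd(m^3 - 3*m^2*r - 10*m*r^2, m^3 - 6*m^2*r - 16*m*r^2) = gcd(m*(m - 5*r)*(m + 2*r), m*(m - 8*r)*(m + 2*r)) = m^2 + 2*m*r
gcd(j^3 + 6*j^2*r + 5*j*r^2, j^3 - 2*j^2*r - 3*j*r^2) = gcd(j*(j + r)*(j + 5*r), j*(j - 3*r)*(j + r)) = j^2 + j*r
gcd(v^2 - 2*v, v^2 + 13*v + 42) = 1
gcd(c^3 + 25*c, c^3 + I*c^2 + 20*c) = c^2 + 5*I*c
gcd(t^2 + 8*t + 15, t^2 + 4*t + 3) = t + 3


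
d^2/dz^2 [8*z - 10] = 0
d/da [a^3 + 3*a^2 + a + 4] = 3*a^2 + 6*a + 1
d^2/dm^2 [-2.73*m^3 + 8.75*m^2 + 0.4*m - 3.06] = 17.5 - 16.38*m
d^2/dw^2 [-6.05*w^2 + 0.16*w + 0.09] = -12.1000000000000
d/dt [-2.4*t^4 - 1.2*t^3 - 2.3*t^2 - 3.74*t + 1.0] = -9.6*t^3 - 3.6*t^2 - 4.6*t - 3.74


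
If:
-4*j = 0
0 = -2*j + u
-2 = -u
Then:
No Solution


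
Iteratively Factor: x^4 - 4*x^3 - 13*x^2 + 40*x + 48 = (x + 1)*(x^3 - 5*x^2 - 8*x + 48) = (x - 4)*(x + 1)*(x^2 - x - 12) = (x - 4)*(x + 1)*(x + 3)*(x - 4)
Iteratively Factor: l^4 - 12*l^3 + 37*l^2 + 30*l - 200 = (l - 5)*(l^3 - 7*l^2 + 2*l + 40) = (l - 5)*(l + 2)*(l^2 - 9*l + 20) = (l - 5)^2*(l + 2)*(l - 4)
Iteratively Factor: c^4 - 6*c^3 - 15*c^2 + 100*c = (c + 4)*(c^3 - 10*c^2 + 25*c) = (c - 5)*(c + 4)*(c^2 - 5*c) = c*(c - 5)*(c + 4)*(c - 5)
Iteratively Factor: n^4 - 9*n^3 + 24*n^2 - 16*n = (n - 1)*(n^3 - 8*n^2 + 16*n) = (n - 4)*(n - 1)*(n^2 - 4*n) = (n - 4)^2*(n - 1)*(n)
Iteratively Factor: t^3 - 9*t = (t)*(t^2 - 9) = t*(t - 3)*(t + 3)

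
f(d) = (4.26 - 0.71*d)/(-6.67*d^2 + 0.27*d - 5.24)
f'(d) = (4.26 - 0.71*d)*(13.34*d - 0.27)/(-6.67*d^2 + 0.27*d - 5.24)^2 - 0.71/(-6.67*d^2 + 0.27*d - 5.24)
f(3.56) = -0.02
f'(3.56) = 0.02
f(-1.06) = -0.38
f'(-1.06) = -0.37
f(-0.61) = -0.60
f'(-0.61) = -0.54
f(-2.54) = -0.12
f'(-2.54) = -0.07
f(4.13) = -0.01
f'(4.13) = 0.01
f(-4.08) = -0.06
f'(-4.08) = -0.02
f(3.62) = -0.02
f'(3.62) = 0.02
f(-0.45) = -0.68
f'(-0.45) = -0.53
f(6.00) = 0.00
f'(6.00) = 0.00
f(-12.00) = -0.01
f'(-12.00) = -0.00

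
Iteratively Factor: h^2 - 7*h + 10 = (h - 2)*(h - 5)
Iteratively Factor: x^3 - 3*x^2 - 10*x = (x)*(x^2 - 3*x - 10) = x*(x - 5)*(x + 2)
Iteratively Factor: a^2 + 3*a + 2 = (a + 1)*(a + 2)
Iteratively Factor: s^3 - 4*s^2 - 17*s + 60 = (s - 3)*(s^2 - s - 20) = (s - 5)*(s - 3)*(s + 4)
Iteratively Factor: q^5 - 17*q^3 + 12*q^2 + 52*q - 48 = (q + 2)*(q^4 - 2*q^3 - 13*q^2 + 38*q - 24) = (q - 3)*(q + 2)*(q^3 + q^2 - 10*q + 8) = (q - 3)*(q - 1)*(q + 2)*(q^2 + 2*q - 8) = (q - 3)*(q - 2)*(q - 1)*(q + 2)*(q + 4)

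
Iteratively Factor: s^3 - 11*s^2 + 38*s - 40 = (s - 2)*(s^2 - 9*s + 20) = (s - 4)*(s - 2)*(s - 5)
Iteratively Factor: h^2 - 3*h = (h)*(h - 3)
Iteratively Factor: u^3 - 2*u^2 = (u)*(u^2 - 2*u) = u^2*(u - 2)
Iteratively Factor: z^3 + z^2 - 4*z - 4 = (z + 2)*(z^2 - z - 2) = (z - 2)*(z + 2)*(z + 1)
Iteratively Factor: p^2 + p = (p)*(p + 1)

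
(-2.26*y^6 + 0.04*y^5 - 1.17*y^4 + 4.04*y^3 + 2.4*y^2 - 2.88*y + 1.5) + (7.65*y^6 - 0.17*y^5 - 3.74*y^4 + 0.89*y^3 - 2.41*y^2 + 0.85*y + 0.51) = 5.39*y^6 - 0.13*y^5 - 4.91*y^4 + 4.93*y^3 - 0.0100000000000002*y^2 - 2.03*y + 2.01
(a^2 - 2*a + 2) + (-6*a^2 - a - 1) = -5*a^2 - 3*a + 1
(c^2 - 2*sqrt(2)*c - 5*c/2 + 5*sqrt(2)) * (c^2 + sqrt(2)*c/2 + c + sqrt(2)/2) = c^4 - 3*sqrt(2)*c^3/2 - 3*c^3/2 - 9*c^2/2 + 9*sqrt(2)*c^2/4 + 3*c + 15*sqrt(2)*c/4 + 5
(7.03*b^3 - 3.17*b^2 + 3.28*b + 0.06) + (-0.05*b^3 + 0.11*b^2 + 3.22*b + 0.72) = 6.98*b^3 - 3.06*b^2 + 6.5*b + 0.78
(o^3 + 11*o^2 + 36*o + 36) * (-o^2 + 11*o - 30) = -o^5 + 55*o^3 + 30*o^2 - 684*o - 1080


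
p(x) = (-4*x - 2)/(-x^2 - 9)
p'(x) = 2*x*(-4*x - 2)/(-x^2 - 9)^2 - 4/(-x^2 - 9)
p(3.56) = 0.75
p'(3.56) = -0.06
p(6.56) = 0.54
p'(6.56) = -0.06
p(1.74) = 0.74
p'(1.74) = 0.12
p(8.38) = 0.45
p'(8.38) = -0.04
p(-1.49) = -0.35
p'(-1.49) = 0.26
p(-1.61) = -0.38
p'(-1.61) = 0.24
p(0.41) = 0.40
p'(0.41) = 0.40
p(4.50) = 0.68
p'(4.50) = -0.07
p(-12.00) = -0.30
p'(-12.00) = -0.02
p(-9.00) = -0.38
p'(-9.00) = -0.03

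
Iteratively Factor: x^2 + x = (x + 1)*(x)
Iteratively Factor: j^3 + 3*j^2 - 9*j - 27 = (j + 3)*(j^2 - 9) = (j - 3)*(j + 3)*(j + 3)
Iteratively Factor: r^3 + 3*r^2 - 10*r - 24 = (r - 3)*(r^2 + 6*r + 8) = (r - 3)*(r + 4)*(r + 2)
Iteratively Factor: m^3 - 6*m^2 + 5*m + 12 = (m + 1)*(m^2 - 7*m + 12) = (m - 4)*(m + 1)*(m - 3)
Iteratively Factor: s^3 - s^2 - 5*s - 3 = (s - 3)*(s^2 + 2*s + 1) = (s - 3)*(s + 1)*(s + 1)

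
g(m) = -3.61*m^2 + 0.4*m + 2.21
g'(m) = 0.4 - 7.22*m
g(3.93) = -51.97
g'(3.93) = -27.97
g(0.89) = -0.29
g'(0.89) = -6.03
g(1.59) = -6.28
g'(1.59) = -11.08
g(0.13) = 2.20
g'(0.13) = -0.54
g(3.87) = -50.31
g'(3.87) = -27.54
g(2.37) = -17.12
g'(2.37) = -16.71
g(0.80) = 0.22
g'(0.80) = -5.38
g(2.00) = -11.43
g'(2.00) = -14.04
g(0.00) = 2.21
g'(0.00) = 0.40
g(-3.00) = -31.48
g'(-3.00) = 22.06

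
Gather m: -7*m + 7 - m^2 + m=-m^2 - 6*m + 7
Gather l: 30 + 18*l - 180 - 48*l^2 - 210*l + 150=-48*l^2 - 192*l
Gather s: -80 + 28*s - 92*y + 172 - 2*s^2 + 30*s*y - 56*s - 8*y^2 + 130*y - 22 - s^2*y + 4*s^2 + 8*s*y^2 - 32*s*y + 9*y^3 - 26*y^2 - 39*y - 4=s^2*(2 - y) + s*(8*y^2 - 2*y - 28) + 9*y^3 - 34*y^2 - y + 66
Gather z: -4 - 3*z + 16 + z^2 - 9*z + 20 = z^2 - 12*z + 32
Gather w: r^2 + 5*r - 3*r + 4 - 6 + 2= r^2 + 2*r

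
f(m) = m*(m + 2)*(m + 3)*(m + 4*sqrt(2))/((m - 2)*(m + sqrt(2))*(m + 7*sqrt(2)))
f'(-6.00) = -0.62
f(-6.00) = 0.17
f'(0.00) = -1.21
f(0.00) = 0.00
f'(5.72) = 0.36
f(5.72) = 10.57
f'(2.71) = -14.11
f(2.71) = 16.52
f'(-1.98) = -0.44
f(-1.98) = -0.00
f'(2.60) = -20.10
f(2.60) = 18.37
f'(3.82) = -1.40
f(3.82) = 10.99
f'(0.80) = -4.47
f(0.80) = -1.93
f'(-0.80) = -0.75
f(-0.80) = 0.66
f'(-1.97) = -0.46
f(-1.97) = -0.01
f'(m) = -m*(m + 2)*(m + 3)*(m + 4*sqrt(2))/((m - 2)*(m + sqrt(2))*(m + 7*sqrt(2))^2) + m*(m + 2)*(m + 3)/((m - 2)*(m + sqrt(2))*(m + 7*sqrt(2))) - m*(m + 2)*(m + 3)*(m + 4*sqrt(2))/((m - 2)*(m + sqrt(2))^2*(m + 7*sqrt(2))) + m*(m + 2)*(m + 4*sqrt(2))/((m - 2)*(m + sqrt(2))*(m + 7*sqrt(2))) + m*(m + 3)*(m + 4*sqrt(2))/((m - 2)*(m + sqrt(2))*(m + 7*sqrt(2))) - m*(m + 2)*(m + 3)*(m + 4*sqrt(2))/((m - 2)^2*(m + sqrt(2))*(m + 7*sqrt(2))) + (m + 2)*(m + 3)*(m + 4*sqrt(2))/((m - 2)*(m + sqrt(2))*(m + 7*sqrt(2))) = (m^6 - 4*m^5 + 16*sqrt(2)*m^5 - 36*sqrt(2)*m^4 + 90*m^4 - 228*m^3 - 96*sqrt(2)*m^3 - 1360*m^2 - 104*sqrt(2)*m^2 - 1120*sqrt(2)*m - 336*m - 672*sqrt(2))/(m^6 - 4*m^5 + 16*sqrt(2)*m^5 - 64*sqrt(2)*m^4 + 160*m^4 - 624*m^3 + 288*sqrt(2)*m^3 - 896*sqrt(2)*m^2 + 820*m^2 - 784*m + 896*sqrt(2)*m + 784)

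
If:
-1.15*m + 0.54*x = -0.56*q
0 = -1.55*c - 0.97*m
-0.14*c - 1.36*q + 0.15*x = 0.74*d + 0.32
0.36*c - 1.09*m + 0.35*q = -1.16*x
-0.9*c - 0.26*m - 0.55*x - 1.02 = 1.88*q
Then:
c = 0.24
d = 0.43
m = -0.39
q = -0.52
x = -0.28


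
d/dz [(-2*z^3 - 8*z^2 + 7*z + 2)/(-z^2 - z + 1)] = (2*z^4 + 4*z^3 + 9*z^2 - 12*z + 9)/(z^4 + 2*z^3 - z^2 - 2*z + 1)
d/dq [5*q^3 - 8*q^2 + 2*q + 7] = 15*q^2 - 16*q + 2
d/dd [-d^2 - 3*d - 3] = -2*d - 3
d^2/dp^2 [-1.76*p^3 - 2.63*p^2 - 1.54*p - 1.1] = -10.56*p - 5.26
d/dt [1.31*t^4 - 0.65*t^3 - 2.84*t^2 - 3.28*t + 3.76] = 5.24*t^3 - 1.95*t^2 - 5.68*t - 3.28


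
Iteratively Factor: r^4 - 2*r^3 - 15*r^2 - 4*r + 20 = (r + 2)*(r^3 - 4*r^2 - 7*r + 10) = (r - 1)*(r + 2)*(r^2 - 3*r - 10) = (r - 1)*(r + 2)^2*(r - 5)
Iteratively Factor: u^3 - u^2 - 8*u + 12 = (u - 2)*(u^2 + u - 6) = (u - 2)^2*(u + 3)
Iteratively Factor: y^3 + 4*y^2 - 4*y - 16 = (y - 2)*(y^2 + 6*y + 8) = (y - 2)*(y + 2)*(y + 4)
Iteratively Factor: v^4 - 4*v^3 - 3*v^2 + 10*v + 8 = (v - 2)*(v^3 - 2*v^2 - 7*v - 4) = (v - 2)*(v + 1)*(v^2 - 3*v - 4) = (v - 4)*(v - 2)*(v + 1)*(v + 1)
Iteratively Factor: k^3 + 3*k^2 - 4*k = (k + 4)*(k^2 - k) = k*(k + 4)*(k - 1)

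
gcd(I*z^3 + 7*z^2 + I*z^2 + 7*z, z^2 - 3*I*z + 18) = 1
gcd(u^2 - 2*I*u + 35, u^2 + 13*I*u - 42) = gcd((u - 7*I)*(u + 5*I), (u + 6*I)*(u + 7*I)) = 1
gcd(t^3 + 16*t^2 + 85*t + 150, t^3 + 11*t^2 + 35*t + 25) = t^2 + 10*t + 25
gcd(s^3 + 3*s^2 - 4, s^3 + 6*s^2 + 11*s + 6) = s + 2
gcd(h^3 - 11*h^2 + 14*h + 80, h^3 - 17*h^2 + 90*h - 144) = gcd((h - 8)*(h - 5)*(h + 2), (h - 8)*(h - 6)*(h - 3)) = h - 8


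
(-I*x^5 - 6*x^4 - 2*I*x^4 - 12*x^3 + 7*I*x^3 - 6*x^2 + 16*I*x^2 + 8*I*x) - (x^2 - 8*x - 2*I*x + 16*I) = -I*x^5 - 6*x^4 - 2*I*x^4 - 12*x^3 + 7*I*x^3 - 7*x^2 + 16*I*x^2 + 8*x + 10*I*x - 16*I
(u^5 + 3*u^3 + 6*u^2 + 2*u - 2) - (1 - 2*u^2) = u^5 + 3*u^3 + 8*u^2 + 2*u - 3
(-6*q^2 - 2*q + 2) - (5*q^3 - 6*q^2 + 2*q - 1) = -5*q^3 - 4*q + 3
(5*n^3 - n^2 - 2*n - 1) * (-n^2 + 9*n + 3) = -5*n^5 + 46*n^4 + 8*n^3 - 20*n^2 - 15*n - 3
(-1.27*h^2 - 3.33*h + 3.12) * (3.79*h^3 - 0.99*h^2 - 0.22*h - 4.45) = -4.8133*h^5 - 11.3634*h^4 + 15.4009*h^3 + 3.2953*h^2 + 14.1321*h - 13.884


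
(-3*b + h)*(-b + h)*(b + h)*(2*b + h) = 6*b^4 + b^3*h - 7*b^2*h^2 - b*h^3 + h^4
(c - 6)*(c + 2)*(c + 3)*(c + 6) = c^4 + 5*c^3 - 30*c^2 - 180*c - 216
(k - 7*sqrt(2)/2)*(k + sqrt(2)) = k^2 - 5*sqrt(2)*k/2 - 7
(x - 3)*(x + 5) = x^2 + 2*x - 15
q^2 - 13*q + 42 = (q - 7)*(q - 6)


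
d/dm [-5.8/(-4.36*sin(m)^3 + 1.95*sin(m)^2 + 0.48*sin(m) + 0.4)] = (-75.864*sin(m)^2 + 22.62*sin(m) + 2.784)*cos(m)/(-4.36*sin(m)^3 + 1.95*sin(m)^2 + 0.48*sin(m) + 0.4)^2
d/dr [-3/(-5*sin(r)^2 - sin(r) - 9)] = -3*(10*sin(r) + 1)*cos(r)/(5*sin(r)^2 + sin(r) + 9)^2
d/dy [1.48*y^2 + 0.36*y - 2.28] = 2.96*y + 0.36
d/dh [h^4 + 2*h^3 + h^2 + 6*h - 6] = 4*h^3 + 6*h^2 + 2*h + 6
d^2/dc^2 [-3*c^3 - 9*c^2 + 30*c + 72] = -18*c - 18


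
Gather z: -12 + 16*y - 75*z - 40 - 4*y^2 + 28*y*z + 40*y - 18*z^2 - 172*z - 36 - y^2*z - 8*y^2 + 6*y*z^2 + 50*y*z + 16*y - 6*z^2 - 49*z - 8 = -12*y^2 + 72*y + z^2*(6*y - 24) + z*(-y^2 + 78*y - 296) - 96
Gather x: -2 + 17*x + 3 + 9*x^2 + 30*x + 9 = 9*x^2 + 47*x + 10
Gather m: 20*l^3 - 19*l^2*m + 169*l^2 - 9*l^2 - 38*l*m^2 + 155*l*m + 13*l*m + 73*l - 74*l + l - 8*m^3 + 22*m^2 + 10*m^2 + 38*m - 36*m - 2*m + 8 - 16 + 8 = 20*l^3 + 160*l^2 - 8*m^3 + m^2*(32 - 38*l) + m*(-19*l^2 + 168*l)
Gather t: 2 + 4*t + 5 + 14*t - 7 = 18*t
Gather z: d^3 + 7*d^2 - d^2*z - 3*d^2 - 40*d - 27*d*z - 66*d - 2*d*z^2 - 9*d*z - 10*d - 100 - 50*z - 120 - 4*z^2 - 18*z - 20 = d^3 + 4*d^2 - 116*d + z^2*(-2*d - 4) + z*(-d^2 - 36*d - 68) - 240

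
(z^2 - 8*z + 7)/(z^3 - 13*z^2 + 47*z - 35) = 1/(z - 5)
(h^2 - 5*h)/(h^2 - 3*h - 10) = h/(h + 2)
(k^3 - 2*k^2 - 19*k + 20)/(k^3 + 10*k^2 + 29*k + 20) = (k^2 - 6*k + 5)/(k^2 + 6*k + 5)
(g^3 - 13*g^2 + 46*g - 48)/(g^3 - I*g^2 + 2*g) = (g^3 - 13*g^2 + 46*g - 48)/(g*(g^2 - I*g + 2))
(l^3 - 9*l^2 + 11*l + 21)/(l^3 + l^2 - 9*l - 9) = (l - 7)/(l + 3)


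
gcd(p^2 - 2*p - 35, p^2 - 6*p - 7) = p - 7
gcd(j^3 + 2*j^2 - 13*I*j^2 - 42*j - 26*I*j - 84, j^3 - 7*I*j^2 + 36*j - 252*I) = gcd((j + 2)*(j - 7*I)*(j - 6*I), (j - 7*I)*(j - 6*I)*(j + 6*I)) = j^2 - 13*I*j - 42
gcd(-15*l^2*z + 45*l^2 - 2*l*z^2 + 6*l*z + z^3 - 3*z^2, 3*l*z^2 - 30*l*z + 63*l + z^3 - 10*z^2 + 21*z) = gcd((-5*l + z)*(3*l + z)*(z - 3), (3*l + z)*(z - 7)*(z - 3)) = 3*l*z - 9*l + z^2 - 3*z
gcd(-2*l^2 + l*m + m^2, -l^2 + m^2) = l - m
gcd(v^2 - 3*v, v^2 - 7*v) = v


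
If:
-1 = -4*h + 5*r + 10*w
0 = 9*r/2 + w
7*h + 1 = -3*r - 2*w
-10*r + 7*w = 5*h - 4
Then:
No Solution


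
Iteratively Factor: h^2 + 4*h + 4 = (h + 2)*(h + 2)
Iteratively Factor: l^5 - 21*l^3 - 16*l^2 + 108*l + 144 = (l + 3)*(l^4 - 3*l^3 - 12*l^2 + 20*l + 48) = (l + 2)*(l + 3)*(l^3 - 5*l^2 - 2*l + 24) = (l + 2)^2*(l + 3)*(l^2 - 7*l + 12) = (l - 4)*(l + 2)^2*(l + 3)*(l - 3)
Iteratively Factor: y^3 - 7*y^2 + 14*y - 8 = (y - 2)*(y^2 - 5*y + 4) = (y - 4)*(y - 2)*(y - 1)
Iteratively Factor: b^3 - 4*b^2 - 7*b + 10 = (b - 1)*(b^2 - 3*b - 10) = (b - 5)*(b - 1)*(b + 2)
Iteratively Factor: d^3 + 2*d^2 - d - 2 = (d - 1)*(d^2 + 3*d + 2) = (d - 1)*(d + 1)*(d + 2)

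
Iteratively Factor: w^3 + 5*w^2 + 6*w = (w + 2)*(w^2 + 3*w) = (w + 2)*(w + 3)*(w)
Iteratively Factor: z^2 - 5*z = (z)*(z - 5)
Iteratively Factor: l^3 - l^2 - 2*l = (l)*(l^2 - l - 2) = l*(l - 2)*(l + 1)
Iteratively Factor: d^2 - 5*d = (d - 5)*(d)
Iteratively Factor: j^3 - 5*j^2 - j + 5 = (j - 5)*(j^2 - 1) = (j - 5)*(j + 1)*(j - 1)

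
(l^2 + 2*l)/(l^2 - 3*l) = (l + 2)/(l - 3)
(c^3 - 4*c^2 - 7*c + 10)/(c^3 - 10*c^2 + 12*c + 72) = (c^2 - 6*c + 5)/(c^2 - 12*c + 36)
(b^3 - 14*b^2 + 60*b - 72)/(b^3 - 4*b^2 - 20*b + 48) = (b - 6)/(b + 4)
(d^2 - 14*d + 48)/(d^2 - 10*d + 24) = (d - 8)/(d - 4)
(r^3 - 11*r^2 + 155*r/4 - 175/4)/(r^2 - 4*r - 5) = (r^2 - 6*r + 35/4)/(r + 1)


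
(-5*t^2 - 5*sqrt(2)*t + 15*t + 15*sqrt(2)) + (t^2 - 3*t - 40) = -4*t^2 - 5*sqrt(2)*t + 12*t - 40 + 15*sqrt(2)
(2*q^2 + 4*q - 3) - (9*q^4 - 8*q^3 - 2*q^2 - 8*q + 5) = -9*q^4 + 8*q^3 + 4*q^2 + 12*q - 8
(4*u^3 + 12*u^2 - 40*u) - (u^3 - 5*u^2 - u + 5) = 3*u^3 + 17*u^2 - 39*u - 5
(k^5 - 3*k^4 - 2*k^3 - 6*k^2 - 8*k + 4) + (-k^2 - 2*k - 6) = k^5 - 3*k^4 - 2*k^3 - 7*k^2 - 10*k - 2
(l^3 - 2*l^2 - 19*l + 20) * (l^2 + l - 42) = l^5 - l^4 - 63*l^3 + 85*l^2 + 818*l - 840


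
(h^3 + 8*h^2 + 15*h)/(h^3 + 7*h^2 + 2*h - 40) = h*(h + 3)/(h^2 + 2*h - 8)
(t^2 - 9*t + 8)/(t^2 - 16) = (t^2 - 9*t + 8)/(t^2 - 16)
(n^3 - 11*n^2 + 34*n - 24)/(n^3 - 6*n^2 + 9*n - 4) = (n - 6)/(n - 1)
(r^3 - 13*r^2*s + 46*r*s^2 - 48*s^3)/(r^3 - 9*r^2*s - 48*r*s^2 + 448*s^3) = (r^2 - 5*r*s + 6*s^2)/(r^2 - r*s - 56*s^2)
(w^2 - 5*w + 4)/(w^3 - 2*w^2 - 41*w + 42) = (w - 4)/(w^2 - w - 42)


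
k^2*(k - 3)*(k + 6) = k^4 + 3*k^3 - 18*k^2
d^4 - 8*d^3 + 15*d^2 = d^2*(d - 5)*(d - 3)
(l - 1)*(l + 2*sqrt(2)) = l^2 - l + 2*sqrt(2)*l - 2*sqrt(2)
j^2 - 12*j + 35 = (j - 7)*(j - 5)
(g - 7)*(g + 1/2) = g^2 - 13*g/2 - 7/2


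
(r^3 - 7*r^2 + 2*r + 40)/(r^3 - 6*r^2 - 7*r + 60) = (r + 2)/(r + 3)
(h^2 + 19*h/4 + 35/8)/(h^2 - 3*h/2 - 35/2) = (h + 5/4)/(h - 5)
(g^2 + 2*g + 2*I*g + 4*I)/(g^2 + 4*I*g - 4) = (g + 2)/(g + 2*I)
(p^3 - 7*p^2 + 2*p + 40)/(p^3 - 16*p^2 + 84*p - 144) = (p^2 - 3*p - 10)/(p^2 - 12*p + 36)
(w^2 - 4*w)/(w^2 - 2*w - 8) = w/(w + 2)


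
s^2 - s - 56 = (s - 8)*(s + 7)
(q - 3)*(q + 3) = q^2 - 9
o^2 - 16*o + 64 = (o - 8)^2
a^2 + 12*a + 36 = (a + 6)^2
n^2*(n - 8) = n^3 - 8*n^2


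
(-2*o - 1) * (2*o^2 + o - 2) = -4*o^3 - 4*o^2 + 3*o + 2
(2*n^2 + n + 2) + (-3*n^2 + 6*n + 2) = -n^2 + 7*n + 4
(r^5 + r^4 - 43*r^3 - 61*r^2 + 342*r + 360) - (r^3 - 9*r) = r^5 + r^4 - 44*r^3 - 61*r^2 + 351*r + 360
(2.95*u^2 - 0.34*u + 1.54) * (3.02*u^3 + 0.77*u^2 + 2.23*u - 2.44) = 8.909*u^5 + 1.2447*u^4 + 10.9675*u^3 - 6.7704*u^2 + 4.2638*u - 3.7576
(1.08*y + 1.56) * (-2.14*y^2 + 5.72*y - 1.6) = -2.3112*y^3 + 2.8392*y^2 + 7.1952*y - 2.496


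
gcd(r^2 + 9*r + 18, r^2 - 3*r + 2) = 1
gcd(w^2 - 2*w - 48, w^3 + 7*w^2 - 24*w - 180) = w + 6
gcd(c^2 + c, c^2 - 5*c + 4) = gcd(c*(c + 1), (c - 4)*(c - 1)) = 1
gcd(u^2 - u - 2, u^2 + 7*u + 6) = u + 1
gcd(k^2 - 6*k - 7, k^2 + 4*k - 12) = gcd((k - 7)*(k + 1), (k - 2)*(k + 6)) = 1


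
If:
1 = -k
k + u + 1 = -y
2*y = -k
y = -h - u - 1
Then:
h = -1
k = -1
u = -1/2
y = 1/2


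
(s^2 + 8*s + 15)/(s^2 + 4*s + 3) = (s + 5)/(s + 1)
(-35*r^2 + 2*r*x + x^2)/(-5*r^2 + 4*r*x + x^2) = (-35*r^2 + 2*r*x + x^2)/(-5*r^2 + 4*r*x + x^2)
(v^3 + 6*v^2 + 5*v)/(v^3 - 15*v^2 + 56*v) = (v^2 + 6*v + 5)/(v^2 - 15*v + 56)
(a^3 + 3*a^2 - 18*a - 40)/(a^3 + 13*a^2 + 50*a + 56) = (a^2 + a - 20)/(a^2 + 11*a + 28)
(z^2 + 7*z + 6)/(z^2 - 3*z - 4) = (z + 6)/(z - 4)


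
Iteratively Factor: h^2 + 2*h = (h)*(h + 2)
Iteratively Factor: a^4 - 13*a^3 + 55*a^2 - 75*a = (a - 5)*(a^3 - 8*a^2 + 15*a) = a*(a - 5)*(a^2 - 8*a + 15) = a*(a - 5)*(a - 3)*(a - 5)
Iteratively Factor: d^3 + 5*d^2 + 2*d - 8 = (d + 2)*(d^2 + 3*d - 4) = (d - 1)*(d + 2)*(d + 4)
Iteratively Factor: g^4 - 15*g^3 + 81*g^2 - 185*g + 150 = (g - 3)*(g^3 - 12*g^2 + 45*g - 50) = (g - 5)*(g - 3)*(g^2 - 7*g + 10) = (g - 5)*(g - 3)*(g - 2)*(g - 5)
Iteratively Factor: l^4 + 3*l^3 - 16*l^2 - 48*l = (l - 4)*(l^3 + 7*l^2 + 12*l) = (l - 4)*(l + 3)*(l^2 + 4*l) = l*(l - 4)*(l + 3)*(l + 4)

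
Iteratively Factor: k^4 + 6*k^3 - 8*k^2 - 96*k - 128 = (k + 2)*(k^3 + 4*k^2 - 16*k - 64) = (k - 4)*(k + 2)*(k^2 + 8*k + 16) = (k - 4)*(k + 2)*(k + 4)*(k + 4)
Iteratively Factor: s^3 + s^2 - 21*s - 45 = (s - 5)*(s^2 + 6*s + 9) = (s - 5)*(s + 3)*(s + 3)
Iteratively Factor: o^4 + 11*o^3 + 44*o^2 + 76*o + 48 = (o + 3)*(o^3 + 8*o^2 + 20*o + 16) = (o + 2)*(o + 3)*(o^2 + 6*o + 8) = (o + 2)^2*(o + 3)*(o + 4)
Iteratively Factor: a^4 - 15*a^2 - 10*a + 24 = (a - 1)*(a^3 + a^2 - 14*a - 24) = (a - 1)*(a + 3)*(a^2 - 2*a - 8) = (a - 4)*(a - 1)*(a + 3)*(a + 2)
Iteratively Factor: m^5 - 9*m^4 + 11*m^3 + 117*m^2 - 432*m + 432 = (m + 4)*(m^4 - 13*m^3 + 63*m^2 - 135*m + 108) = (m - 4)*(m + 4)*(m^3 - 9*m^2 + 27*m - 27) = (m - 4)*(m - 3)*(m + 4)*(m^2 - 6*m + 9) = (m - 4)*(m - 3)^2*(m + 4)*(m - 3)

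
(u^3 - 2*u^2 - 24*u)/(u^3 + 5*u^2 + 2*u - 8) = u*(u - 6)/(u^2 + u - 2)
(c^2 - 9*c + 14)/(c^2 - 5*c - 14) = (c - 2)/(c + 2)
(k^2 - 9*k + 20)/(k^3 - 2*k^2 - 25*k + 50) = (k - 4)/(k^2 + 3*k - 10)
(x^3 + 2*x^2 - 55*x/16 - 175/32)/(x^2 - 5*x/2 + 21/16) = (8*x^2 + 30*x + 25)/(2*(4*x - 3))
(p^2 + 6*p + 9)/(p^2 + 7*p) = (p^2 + 6*p + 9)/(p*(p + 7))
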